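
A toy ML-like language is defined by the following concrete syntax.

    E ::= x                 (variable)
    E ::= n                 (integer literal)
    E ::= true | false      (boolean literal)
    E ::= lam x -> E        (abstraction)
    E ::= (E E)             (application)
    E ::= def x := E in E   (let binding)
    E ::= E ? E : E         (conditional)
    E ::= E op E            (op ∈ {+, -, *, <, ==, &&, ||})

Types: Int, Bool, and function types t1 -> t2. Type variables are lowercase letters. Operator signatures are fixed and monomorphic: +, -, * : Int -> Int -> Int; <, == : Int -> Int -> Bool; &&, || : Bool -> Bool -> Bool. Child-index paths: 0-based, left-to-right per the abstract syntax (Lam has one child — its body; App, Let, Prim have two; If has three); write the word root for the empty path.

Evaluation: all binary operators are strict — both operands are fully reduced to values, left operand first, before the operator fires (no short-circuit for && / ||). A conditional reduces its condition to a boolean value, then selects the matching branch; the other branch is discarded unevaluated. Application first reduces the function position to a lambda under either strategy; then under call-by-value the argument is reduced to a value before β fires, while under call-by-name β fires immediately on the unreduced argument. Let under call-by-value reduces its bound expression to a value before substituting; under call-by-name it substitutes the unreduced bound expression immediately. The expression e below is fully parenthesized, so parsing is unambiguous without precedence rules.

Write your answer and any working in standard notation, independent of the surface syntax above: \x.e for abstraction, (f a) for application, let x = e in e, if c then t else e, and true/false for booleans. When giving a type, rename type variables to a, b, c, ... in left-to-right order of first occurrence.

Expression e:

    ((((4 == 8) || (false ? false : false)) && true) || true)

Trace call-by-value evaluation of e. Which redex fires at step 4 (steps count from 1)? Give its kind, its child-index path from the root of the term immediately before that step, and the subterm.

Working:
step 0: ((((4 == 8) || (if false then false else false)) && true) || true)
step 1: [delta@0.0.0] (((false || (if false then false else false)) && true) || true)
step 2: [if@0.0.1] (((false || false) && true) || true)
step 3: [delta@0.0] ((false && true) || true)
step 4: [delta@0] (false || true)

Answer: delta at 0 : (false && true)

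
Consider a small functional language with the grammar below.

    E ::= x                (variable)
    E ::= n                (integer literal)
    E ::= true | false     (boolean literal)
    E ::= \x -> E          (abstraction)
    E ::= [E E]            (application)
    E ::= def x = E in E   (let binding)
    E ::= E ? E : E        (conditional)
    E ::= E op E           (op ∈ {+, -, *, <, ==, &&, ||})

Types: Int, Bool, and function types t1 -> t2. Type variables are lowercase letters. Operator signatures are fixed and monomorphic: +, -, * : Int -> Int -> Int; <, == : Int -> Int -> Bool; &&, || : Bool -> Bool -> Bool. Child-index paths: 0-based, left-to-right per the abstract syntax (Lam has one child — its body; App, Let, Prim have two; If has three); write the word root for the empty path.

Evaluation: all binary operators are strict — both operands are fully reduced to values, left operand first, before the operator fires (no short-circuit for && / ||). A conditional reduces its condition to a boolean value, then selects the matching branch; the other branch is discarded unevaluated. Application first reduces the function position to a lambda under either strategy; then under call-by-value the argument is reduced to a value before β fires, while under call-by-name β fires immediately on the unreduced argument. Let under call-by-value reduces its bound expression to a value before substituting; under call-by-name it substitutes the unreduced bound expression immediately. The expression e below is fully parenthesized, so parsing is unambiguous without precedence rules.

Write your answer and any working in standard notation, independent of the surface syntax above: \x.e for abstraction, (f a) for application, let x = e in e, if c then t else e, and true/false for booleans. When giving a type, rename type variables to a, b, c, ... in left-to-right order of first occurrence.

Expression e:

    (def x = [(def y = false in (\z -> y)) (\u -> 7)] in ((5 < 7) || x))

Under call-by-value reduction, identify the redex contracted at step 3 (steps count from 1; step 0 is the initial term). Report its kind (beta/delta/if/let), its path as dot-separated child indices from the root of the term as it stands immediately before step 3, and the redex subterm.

Answer: let at root : (let x = false in ((5 < 7) || x))

Working:
step 0: (let x = ((let y = false in (\z.y)) (\u.7)) in ((5 < 7) || x))
step 1: [let@0.0] (let x = ((\z.false) (\u.7)) in ((5 < 7) || x))
step 2: [beta@0] (let x = false in ((5 < 7) || x))
step 3: [let@root] ((5 < 7) || false)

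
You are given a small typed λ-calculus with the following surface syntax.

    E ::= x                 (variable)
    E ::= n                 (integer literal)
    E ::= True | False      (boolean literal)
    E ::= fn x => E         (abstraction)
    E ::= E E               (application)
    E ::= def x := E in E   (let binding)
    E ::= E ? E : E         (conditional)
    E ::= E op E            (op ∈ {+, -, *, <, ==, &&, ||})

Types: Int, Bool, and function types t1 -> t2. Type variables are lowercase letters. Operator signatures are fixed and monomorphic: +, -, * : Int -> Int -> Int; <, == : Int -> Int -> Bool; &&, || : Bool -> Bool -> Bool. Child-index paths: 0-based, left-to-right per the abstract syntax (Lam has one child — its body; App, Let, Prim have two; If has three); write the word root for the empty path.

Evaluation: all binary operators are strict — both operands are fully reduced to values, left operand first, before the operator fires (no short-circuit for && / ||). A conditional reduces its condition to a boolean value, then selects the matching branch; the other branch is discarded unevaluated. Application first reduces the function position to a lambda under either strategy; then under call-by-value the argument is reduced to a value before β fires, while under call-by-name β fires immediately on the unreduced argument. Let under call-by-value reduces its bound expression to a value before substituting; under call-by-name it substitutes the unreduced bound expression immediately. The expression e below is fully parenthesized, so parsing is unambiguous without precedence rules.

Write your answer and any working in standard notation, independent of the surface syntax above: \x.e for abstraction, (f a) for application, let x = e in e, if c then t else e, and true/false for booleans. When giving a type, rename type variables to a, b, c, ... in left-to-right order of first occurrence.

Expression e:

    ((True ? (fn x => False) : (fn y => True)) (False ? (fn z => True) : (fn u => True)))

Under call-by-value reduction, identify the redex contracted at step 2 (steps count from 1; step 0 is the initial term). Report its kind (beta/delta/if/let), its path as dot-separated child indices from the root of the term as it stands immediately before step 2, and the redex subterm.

Answer: if at 1 : (if false then (\z.true) else (\u.true))

Trace:
step 0: ((if true then (\x.false) else (\y.true)) (if false then (\z.true) else (\u.true)))
step 1: [if@0] ((\x.false) (if false then (\z.true) else (\u.true)))
step 2: [if@1] ((\x.false) (\u.true))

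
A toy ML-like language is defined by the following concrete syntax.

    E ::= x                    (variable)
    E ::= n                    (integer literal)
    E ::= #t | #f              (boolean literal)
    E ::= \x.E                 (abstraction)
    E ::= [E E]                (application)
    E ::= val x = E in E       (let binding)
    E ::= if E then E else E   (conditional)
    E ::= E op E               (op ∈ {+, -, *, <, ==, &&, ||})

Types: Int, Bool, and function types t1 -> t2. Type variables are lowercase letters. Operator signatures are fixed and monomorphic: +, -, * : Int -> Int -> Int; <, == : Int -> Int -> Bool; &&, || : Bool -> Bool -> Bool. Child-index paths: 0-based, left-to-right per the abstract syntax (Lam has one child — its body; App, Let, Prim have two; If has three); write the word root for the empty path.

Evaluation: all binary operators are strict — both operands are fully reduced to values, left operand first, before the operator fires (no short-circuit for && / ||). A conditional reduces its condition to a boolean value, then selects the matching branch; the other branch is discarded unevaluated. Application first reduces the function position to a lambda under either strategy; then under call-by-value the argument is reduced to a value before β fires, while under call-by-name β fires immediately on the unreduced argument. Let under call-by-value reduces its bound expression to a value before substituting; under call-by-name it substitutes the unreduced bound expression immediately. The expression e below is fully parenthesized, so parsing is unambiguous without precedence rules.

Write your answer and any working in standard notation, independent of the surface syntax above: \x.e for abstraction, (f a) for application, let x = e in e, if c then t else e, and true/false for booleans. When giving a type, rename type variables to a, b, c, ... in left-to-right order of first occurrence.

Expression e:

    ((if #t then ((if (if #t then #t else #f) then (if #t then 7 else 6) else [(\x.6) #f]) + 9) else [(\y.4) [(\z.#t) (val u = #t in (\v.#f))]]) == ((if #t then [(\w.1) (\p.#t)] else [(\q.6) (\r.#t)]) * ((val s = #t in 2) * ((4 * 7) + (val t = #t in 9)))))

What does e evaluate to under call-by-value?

Answer: false

Trace:
step 0: ((if true then ((if (if true then true else false) then (if true then 7 else 6) else ((\x.6) false)) + 9) else ((\y.4) ((\z.true) (let u = true in (\v.false))))) == ((if true then ((\w.1) (\p.true)) else ((\q.6) (\r.true))) * ((let s = true in 2) * ((4 * 7) + (let t = true in 9)))))
step 1: [if@0] (((if (if true then true else false) then (if true then 7 else 6) else ((\x.6) false)) + 9) == ((if true then ((\w.1) (\p.true)) else ((\q.6) (\r.true))) * ((let s = true in 2) * ((4 * 7) + (let t = true in 9)))))
step 2: [if@0.0.0] (((if true then (if true then 7 else 6) else ((\x.6) false)) + 9) == ((if true then ((\w.1) (\p.true)) else ((\q.6) (\r.true))) * ((let s = true in 2) * ((4 * 7) + (let t = true in 9)))))
step 3: [if@0.0] (((if true then 7 else 6) + 9) == ((if true then ((\w.1) (\p.true)) else ((\q.6) (\r.true))) * ((let s = true in 2) * ((4 * 7) + (let t = true in 9)))))
step 4: [if@0.0] ((7 + 9) == ((if true then ((\w.1) (\p.true)) else ((\q.6) (\r.true))) * ((let s = true in 2) * ((4 * 7) + (let t = true in 9)))))
step 5: [delta@0] (16 == ((if true then ((\w.1) (\p.true)) else ((\q.6) (\r.true))) * ((let s = true in 2) * ((4 * 7) + (let t = true in 9)))))
step 6: [if@1.0] (16 == (((\w.1) (\p.true)) * ((let s = true in 2) * ((4 * 7) + (let t = true in 9)))))
step 7: [beta@1.0] (16 == (1 * ((let s = true in 2) * ((4 * 7) + (let t = true in 9)))))
step 8: [let@1.1.0] (16 == (1 * (2 * ((4 * 7) + (let t = true in 9)))))
step 9: [delta@1.1.1.0] (16 == (1 * (2 * (28 + (let t = true in 9)))))
step 10: [let@1.1.1.1] (16 == (1 * (2 * (28 + 9))))
step 11: [delta@1.1.1] (16 == (1 * (2 * 37)))
step 12: [delta@1.1] (16 == (1 * 74))
step 13: [delta@1] (16 == 74)
step 14: [delta@root] false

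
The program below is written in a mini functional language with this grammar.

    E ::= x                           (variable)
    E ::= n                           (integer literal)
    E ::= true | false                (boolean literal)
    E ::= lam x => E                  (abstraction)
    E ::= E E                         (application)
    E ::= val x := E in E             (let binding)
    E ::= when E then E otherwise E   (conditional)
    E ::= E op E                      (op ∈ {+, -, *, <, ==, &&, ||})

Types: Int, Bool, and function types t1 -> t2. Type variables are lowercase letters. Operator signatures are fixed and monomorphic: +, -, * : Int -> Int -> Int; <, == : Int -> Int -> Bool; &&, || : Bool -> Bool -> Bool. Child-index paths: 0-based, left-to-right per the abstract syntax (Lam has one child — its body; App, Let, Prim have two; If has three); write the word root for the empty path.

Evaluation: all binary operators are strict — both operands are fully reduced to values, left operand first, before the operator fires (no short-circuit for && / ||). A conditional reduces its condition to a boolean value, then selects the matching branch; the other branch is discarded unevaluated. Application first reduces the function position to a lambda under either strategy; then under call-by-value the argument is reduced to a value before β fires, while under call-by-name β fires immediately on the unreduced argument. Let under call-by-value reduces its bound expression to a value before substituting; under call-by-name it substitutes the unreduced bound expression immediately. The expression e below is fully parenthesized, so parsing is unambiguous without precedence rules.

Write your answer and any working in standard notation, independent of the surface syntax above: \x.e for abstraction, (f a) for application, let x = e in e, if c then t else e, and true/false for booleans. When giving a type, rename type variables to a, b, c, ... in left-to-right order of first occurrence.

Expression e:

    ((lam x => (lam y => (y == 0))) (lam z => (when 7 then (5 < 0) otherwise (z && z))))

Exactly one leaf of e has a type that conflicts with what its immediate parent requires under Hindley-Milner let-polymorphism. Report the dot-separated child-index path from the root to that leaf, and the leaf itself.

Derivation:
y : b
  unify b ~ Int
  unify Int ~ Int
\y._ : Int -> Bool
\x._ : a -> Int -> Bool
  unify Int ~ Bool
  FAIL: mismatch Int ~ Bool

Answer: 1.0.0 : 7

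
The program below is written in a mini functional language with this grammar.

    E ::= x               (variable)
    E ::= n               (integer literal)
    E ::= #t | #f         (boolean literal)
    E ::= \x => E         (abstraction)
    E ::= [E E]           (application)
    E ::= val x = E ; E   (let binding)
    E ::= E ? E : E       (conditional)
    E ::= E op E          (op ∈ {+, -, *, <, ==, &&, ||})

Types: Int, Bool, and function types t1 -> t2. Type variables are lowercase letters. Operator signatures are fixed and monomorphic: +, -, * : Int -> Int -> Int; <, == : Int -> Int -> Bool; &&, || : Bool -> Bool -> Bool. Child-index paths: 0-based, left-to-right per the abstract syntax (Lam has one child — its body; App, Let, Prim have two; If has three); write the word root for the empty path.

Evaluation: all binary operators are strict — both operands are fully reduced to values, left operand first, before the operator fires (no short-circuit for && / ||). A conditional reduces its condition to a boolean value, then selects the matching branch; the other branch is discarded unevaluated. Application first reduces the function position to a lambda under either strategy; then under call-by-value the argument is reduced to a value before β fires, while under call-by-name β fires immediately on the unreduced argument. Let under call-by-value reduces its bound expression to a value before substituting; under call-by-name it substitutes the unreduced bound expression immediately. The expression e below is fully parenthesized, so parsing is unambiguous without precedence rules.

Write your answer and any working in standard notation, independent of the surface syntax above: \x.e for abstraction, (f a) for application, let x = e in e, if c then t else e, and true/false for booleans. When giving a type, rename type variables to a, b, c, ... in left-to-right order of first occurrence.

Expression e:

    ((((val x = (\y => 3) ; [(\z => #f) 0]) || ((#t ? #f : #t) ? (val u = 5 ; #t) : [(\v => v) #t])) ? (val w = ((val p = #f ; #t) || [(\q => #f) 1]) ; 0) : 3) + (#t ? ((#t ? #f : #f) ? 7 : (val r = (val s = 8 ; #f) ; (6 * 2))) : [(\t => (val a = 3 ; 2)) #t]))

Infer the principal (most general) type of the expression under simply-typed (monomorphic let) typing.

Answer: Int

Trace:
\y._ : a -> Int
let x : a -> Int
\z._ : b -> Bool
  unify b -> Bool ~ Int -> c
  unify b ~ Int
  unify Bool ~ c
_ _ : Bool
  unify Bool ~ Bool
  unify Bool ~ Bool
  unify Bool ~ Bool
  unify Bool ~ Bool
let u : Int
v : d
\v._ : d -> d
  unify d -> d ~ Bool -> e
  unify d ~ Bool
  unify Bool ~ e
_ _ : Bool
  unify Bool ~ Bool
  unify Bool ~ Bool
  unify Bool ~ Bool
let p : Bool
  unify Bool ~ Bool
\q._ : f -> Bool
  unify f -> Bool ~ Int -> g
  unify f ~ Int
  unify Bool ~ g
_ _ : Bool
  unify Bool ~ Bool
let w : Bool
  unify Int ~ Int
  unify Int ~ Int
  unify Bool ~ Bool
  unify Bool ~ Bool
  unify Bool ~ Bool
  unify Bool ~ Bool
let s : Int
let r : Bool
  unify Int ~ Int
  unify Int ~ Int
  unify Int ~ Int
let a : Int
\t._ : h -> Int
  unify h -> Int ~ Bool -> i
  unify h ~ Bool
  unify Int ~ i
_ _ : Int
  unify Int ~ Int
  unify Int ~ Int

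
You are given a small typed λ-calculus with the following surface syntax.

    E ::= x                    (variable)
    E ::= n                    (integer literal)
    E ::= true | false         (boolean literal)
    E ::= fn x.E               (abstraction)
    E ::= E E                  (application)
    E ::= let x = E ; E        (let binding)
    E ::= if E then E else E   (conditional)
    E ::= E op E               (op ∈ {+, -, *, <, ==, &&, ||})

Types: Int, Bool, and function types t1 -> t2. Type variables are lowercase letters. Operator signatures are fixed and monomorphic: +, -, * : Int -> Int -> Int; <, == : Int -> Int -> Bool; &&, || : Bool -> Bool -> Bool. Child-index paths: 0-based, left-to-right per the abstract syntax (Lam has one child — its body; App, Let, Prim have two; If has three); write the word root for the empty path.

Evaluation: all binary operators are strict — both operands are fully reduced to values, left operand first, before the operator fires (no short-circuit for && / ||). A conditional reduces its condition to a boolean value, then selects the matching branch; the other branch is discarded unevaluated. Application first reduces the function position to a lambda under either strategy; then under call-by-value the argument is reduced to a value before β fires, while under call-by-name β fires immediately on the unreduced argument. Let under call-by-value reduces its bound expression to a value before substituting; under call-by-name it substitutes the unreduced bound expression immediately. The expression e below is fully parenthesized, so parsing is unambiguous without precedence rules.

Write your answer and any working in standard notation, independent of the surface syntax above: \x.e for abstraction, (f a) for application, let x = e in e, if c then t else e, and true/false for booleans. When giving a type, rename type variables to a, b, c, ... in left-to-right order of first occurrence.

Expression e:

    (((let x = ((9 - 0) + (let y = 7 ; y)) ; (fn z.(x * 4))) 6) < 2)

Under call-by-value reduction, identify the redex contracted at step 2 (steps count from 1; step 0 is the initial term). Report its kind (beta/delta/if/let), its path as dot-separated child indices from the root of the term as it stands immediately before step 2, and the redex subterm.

Trace:
step 0: (((let x = ((9 - 0) + (let y = 7 in y)) in (\z.(x * 4))) 6) < 2)
step 1: [delta@0.0.0.0] (((let x = (9 + (let y = 7 in y)) in (\z.(x * 4))) 6) < 2)
step 2: [let@0.0.0.1] (((let x = (9 + 7) in (\z.(x * 4))) 6) < 2)

Answer: let at 0.0.0.1 : (let y = 7 in y)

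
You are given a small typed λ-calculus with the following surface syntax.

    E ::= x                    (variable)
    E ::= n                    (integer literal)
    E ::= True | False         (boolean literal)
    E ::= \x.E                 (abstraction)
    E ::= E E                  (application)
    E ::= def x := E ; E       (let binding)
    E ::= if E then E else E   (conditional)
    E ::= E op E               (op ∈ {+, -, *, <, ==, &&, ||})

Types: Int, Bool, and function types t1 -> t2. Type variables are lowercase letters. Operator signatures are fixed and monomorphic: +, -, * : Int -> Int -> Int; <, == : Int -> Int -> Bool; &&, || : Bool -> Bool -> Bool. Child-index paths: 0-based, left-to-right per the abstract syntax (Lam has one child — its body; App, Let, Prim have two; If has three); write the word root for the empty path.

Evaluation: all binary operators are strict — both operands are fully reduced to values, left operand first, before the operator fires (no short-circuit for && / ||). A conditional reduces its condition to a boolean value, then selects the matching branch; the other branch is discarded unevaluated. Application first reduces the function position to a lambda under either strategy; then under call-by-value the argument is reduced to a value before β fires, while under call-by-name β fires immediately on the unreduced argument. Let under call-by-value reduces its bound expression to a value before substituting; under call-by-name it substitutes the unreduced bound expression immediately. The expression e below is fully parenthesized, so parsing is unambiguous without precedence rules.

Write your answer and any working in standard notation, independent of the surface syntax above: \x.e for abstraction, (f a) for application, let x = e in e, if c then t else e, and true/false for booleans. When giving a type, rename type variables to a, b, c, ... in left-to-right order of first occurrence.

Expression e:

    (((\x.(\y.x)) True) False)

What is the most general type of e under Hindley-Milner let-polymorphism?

Trace:
x : a
\y._ : b -> a
\x._ : a -> b -> a
  unify a -> b -> a ~ Bool -> c
  unify a ~ Bool
  unify b -> Bool ~ c
_ _ : b -> Bool
  unify b -> Bool ~ Bool -> d
  unify b ~ Bool
  unify Bool ~ d
_ _ : Bool

Answer: Bool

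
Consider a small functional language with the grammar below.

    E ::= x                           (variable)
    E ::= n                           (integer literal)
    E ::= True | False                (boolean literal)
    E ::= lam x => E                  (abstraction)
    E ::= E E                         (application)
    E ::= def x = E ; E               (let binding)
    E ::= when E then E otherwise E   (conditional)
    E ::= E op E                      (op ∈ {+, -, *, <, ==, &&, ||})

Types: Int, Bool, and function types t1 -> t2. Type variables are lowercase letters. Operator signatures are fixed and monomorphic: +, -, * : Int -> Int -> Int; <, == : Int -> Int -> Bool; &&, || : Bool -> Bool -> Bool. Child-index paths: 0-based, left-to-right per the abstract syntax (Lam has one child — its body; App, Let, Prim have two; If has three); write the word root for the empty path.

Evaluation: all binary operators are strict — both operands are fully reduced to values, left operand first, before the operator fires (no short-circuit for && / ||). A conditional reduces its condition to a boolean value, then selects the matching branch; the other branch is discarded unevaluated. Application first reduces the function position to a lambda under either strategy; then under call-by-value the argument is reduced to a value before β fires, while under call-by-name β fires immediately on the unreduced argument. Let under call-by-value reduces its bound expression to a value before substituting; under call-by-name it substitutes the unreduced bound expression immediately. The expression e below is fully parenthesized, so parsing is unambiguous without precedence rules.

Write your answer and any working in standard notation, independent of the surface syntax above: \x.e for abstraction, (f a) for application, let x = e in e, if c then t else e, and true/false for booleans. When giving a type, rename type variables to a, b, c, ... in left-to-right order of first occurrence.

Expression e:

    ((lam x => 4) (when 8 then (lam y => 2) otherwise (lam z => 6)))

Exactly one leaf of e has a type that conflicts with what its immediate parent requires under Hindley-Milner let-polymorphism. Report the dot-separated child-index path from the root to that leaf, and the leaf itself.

Working:
\x._ : a -> Int
  unify Int ~ Bool
  FAIL: mismatch Int ~ Bool

Answer: 1.0 : 8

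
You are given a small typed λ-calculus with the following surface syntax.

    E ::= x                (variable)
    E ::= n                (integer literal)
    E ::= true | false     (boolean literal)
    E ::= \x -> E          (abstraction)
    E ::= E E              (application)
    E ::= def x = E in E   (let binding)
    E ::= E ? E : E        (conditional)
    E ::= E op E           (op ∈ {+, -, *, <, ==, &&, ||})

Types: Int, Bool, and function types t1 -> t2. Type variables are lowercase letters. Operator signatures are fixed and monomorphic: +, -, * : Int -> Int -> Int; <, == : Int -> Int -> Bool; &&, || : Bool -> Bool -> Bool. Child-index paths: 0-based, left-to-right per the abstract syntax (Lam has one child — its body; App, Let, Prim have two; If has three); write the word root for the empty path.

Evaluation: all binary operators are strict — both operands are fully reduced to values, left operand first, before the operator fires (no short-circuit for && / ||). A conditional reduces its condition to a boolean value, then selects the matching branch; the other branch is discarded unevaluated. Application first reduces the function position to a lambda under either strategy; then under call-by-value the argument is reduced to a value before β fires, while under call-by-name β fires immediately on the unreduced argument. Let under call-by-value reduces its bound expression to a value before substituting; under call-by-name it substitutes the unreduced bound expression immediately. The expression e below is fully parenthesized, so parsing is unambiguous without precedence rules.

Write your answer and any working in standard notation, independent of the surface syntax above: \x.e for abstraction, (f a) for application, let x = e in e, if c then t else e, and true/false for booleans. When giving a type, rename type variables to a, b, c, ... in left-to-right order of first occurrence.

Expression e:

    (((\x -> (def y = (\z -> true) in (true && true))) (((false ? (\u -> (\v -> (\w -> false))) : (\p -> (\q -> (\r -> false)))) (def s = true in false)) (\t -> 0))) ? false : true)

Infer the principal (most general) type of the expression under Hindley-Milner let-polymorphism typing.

Answer: Bool

Working:
\z._ : b -> Bool
let y : forall. b -> Bool
  unify Bool ~ Bool
  unify Bool ~ Bool
\x._ : a -> Bool
  unify Bool ~ Bool
\w._ : e -> Bool
\v._ : d -> e -> Bool
\u._ : c -> d -> e -> Bool
\r._ : h -> Bool
\q._ : g -> h -> Bool
\p._ : f -> g -> h -> Bool
  unify c -> d -> e -> Bool ~ f -> g -> h -> Bool
  unify c ~ f
  unify d -> e -> Bool ~ g -> h -> Bool
  unify d ~ g
  unify e -> Bool ~ h -> Bool
  unify e ~ h
  unify Bool ~ Bool
let s : Bool
  unify f -> g -> h -> Bool ~ Bool -> i
  unify f ~ Bool
  unify g -> h -> Bool ~ i
_ _ : g -> h -> Bool
\t._ : j -> Int
  unify g -> h -> Bool ~ (j -> Int) -> k
  unify g ~ j -> Int
  unify h -> Bool ~ k
_ _ : h -> Bool
  unify a -> Bool ~ (h -> Bool) -> l
  unify a ~ h -> Bool
  unify Bool ~ l
_ _ : Bool
  unify Bool ~ Bool
  unify Bool ~ Bool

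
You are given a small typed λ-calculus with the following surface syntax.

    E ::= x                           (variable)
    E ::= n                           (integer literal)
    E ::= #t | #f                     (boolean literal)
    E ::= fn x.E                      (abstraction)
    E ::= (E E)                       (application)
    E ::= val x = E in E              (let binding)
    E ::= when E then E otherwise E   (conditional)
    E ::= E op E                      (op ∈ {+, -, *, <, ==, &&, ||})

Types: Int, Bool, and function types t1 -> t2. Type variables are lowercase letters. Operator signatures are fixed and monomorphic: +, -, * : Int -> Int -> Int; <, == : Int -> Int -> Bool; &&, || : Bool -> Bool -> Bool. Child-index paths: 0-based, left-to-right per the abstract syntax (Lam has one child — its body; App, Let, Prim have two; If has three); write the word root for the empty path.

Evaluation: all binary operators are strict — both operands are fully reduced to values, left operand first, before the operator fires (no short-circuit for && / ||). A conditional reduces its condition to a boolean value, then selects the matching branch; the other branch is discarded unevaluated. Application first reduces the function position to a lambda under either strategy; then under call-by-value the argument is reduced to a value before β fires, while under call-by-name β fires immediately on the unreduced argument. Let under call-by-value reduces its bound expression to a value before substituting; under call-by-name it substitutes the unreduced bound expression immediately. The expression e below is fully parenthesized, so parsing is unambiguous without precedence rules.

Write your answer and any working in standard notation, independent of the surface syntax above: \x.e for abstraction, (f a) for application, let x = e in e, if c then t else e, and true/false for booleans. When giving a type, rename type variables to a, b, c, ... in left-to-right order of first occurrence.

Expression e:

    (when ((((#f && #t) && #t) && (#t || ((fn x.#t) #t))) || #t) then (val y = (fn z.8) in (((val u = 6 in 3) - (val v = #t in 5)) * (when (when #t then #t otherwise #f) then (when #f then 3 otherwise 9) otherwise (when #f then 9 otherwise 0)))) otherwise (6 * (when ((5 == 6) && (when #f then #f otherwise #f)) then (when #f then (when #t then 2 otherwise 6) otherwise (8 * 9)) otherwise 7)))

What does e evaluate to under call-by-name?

Answer: -18

Derivation:
step 0: (if ((((false && true) && true) && (true || ((\x.true) true))) || true) then (let y = (\z.8) in (((let u = 6 in 3) - (let v = true in 5)) * (if (if true then true else false) then (if false then 3 else 9) else (if false then 9 else 0)))) else (6 * (if ((5 == 6) && (if false then false else false)) then (if false then (if true then 2 else 6) else (8 * 9)) else 7)))
step 1: [delta@0.0.0.0] (if (((false && true) && (true || ((\x.true) true))) || true) then (let y = (\z.8) in (((let u = 6 in 3) - (let v = true in 5)) * (if (if true then true else false) then (if false then 3 else 9) else (if false then 9 else 0)))) else (6 * (if ((5 == 6) && (if false then false else false)) then (if false then (if true then 2 else 6) else (8 * 9)) else 7)))
step 2: [delta@0.0.0] (if ((false && (true || ((\x.true) true))) || true) then (let y = (\z.8) in (((let u = 6 in 3) - (let v = true in 5)) * (if (if true then true else false) then (if false then 3 else 9) else (if false then 9 else 0)))) else (6 * (if ((5 == 6) && (if false then false else false)) then (if false then (if true then 2 else 6) else (8 * 9)) else 7)))
step 3: [beta@0.0.1.1] (if ((false && (true || true)) || true) then (let y = (\z.8) in (((let u = 6 in 3) - (let v = true in 5)) * (if (if true then true else false) then (if false then 3 else 9) else (if false then 9 else 0)))) else (6 * (if ((5 == 6) && (if false then false else false)) then (if false then (if true then 2 else 6) else (8 * 9)) else 7)))
step 4: [delta@0.0.1] (if ((false && true) || true) then (let y = (\z.8) in (((let u = 6 in 3) - (let v = true in 5)) * (if (if true then true else false) then (if false then 3 else 9) else (if false then 9 else 0)))) else (6 * (if ((5 == 6) && (if false then false else false)) then (if false then (if true then 2 else 6) else (8 * 9)) else 7)))
step 5: [delta@0.0] (if (false || true) then (let y = (\z.8) in (((let u = 6 in 3) - (let v = true in 5)) * (if (if true then true else false) then (if false then 3 else 9) else (if false then 9 else 0)))) else (6 * (if ((5 == 6) && (if false then false else false)) then (if false then (if true then 2 else 6) else (8 * 9)) else 7)))
step 6: [delta@0] (if true then (let y = (\z.8) in (((let u = 6 in 3) - (let v = true in 5)) * (if (if true then true else false) then (if false then 3 else 9) else (if false then 9 else 0)))) else (6 * (if ((5 == 6) && (if false then false else false)) then (if false then (if true then 2 else 6) else (8 * 9)) else 7)))
step 7: [if@root] (let y = (\z.8) in (((let u = 6 in 3) - (let v = true in 5)) * (if (if true then true else false) then (if false then 3 else 9) else (if false then 9 else 0))))
step 8: [let@root] (((let u = 6 in 3) - (let v = true in 5)) * (if (if true then true else false) then (if false then 3 else 9) else (if false then 9 else 0)))
step 9: [let@0.0] ((3 - (let v = true in 5)) * (if (if true then true else false) then (if false then 3 else 9) else (if false then 9 else 0)))
step 10: [let@0.1] ((3 - 5) * (if (if true then true else false) then (if false then 3 else 9) else (if false then 9 else 0)))
step 11: [delta@0] (-2 * (if (if true then true else false) then (if false then 3 else 9) else (if false then 9 else 0)))
step 12: [if@1.0] (-2 * (if true then (if false then 3 else 9) else (if false then 9 else 0)))
step 13: [if@1] (-2 * (if false then 3 else 9))
step 14: [if@1] (-2 * 9)
step 15: [delta@root] -18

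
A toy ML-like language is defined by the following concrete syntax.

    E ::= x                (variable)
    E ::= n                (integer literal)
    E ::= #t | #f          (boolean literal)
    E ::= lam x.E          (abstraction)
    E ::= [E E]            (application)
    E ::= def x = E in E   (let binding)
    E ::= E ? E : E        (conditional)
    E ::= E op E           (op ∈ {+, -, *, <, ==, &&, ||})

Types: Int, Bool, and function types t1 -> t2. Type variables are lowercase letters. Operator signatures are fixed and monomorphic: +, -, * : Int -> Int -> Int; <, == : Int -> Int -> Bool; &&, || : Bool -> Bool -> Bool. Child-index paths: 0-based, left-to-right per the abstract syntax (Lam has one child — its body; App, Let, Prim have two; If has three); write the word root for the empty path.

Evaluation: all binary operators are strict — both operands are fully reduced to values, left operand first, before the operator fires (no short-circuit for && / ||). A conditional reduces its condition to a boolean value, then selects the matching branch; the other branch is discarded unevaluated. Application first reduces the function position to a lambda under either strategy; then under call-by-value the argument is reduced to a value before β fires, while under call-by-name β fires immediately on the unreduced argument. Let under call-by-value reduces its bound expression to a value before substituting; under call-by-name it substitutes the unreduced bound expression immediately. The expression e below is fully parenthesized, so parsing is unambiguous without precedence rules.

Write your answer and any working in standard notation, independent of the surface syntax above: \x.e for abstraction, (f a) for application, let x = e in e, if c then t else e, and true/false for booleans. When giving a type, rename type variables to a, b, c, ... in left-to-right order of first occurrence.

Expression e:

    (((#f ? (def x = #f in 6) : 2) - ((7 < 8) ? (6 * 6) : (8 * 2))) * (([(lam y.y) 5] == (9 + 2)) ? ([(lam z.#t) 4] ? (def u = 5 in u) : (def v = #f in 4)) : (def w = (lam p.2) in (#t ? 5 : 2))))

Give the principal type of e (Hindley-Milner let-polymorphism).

Working:
  unify Bool ~ Bool
let x : Bool
  unify Int ~ Int
  unify Int ~ Int
  unify Int ~ Int
  unify Int ~ Int
  unify Bool ~ Bool
  unify Int ~ Int
  unify Int ~ Int
  unify Int ~ Int
  unify Int ~ Int
  unify Int ~ Int
  unify Int ~ Int
  unify Int ~ Int
y : a
\y._ : a -> a
  unify a -> a ~ Int -> b
  unify a ~ Int
  unify Int ~ b
_ _ : Int
  unify Int ~ Int
  unify Int ~ Int
  unify Int ~ Int
  unify Int ~ Int
  unify Bool ~ Bool
\z._ : c -> Bool
  unify c -> Bool ~ Int -> d
  unify c ~ Int
  unify Bool ~ d
_ _ : Bool
  unify Bool ~ Bool
let u : Int
u : Int
let v : Bool
  unify Int ~ Int
\p._ : e -> Int
let w : forall. e -> Int
  unify Bool ~ Bool
  unify Int ~ Int
  unify Int ~ Int
  unify Int ~ Int

Answer: Int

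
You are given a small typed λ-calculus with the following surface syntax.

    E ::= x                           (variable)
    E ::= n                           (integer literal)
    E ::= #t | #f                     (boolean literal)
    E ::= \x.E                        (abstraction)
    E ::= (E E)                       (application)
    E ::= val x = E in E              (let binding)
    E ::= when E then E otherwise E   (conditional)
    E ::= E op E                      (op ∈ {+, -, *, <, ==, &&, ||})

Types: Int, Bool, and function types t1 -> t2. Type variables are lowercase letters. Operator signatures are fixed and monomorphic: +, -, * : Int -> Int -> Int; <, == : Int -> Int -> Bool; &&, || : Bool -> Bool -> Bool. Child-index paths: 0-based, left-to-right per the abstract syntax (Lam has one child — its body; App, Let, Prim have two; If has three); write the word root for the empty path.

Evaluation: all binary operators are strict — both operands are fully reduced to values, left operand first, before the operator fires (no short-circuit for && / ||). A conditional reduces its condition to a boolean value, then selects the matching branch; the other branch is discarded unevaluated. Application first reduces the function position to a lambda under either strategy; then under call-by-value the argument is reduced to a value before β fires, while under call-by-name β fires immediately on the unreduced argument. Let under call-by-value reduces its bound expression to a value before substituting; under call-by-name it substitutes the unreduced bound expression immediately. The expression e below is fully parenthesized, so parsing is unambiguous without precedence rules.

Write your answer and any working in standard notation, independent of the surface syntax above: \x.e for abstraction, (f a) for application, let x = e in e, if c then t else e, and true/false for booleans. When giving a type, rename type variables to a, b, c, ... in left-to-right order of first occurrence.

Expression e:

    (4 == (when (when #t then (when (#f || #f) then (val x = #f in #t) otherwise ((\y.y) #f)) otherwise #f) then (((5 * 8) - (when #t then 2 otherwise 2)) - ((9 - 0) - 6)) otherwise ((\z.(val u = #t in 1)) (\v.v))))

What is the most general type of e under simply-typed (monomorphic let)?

Answer: Bool

Derivation:
  unify Int ~ Int
  unify Bool ~ Bool
  unify Bool ~ Bool
  unify Bool ~ Bool
  unify Bool ~ Bool
let x : Bool
y : a
\y._ : a -> a
  unify a -> a ~ Bool -> b
  unify a ~ Bool
  unify Bool ~ b
_ _ : Bool
  unify Bool ~ Bool
  unify Bool ~ Bool
  unify Bool ~ Bool
  unify Int ~ Int
  unify Int ~ Int
  unify Int ~ Int
  unify Bool ~ Bool
  unify Int ~ Int
  unify Int ~ Int
  unify Int ~ Int
  unify Int ~ Int
  unify Int ~ Int
  unify Int ~ Int
  unify Int ~ Int
  unify Int ~ Int
let u : Bool
\z._ : c -> Int
v : d
\v._ : d -> d
  unify c -> Int ~ (d -> d) -> e
  unify c ~ d -> d
  unify Int ~ e
_ _ : Int
  unify Int ~ Int
  unify Int ~ Int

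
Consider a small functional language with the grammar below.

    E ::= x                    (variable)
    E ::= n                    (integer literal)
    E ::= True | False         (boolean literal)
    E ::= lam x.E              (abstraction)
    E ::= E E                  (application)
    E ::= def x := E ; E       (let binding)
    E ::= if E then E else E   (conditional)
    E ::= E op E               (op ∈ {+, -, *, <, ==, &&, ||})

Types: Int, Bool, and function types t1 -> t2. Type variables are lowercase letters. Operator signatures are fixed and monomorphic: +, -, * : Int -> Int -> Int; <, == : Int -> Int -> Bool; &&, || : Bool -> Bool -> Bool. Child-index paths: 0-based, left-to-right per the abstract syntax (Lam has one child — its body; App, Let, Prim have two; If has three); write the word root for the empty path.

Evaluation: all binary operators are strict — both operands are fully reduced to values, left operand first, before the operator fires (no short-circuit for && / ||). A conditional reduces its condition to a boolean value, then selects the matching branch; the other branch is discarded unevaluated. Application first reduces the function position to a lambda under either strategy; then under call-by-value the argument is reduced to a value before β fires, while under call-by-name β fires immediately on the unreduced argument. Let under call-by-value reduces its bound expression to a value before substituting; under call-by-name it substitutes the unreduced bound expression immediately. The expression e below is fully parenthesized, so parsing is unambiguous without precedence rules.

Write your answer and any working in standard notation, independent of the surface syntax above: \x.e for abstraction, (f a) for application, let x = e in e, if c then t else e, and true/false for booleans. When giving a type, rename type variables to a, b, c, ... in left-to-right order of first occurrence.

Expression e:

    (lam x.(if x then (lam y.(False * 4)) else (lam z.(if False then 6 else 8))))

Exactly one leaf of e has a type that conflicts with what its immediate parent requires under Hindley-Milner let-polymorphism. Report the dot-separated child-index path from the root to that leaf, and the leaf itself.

Answer: 0.1.0.0 : false

Trace:
x : a
  unify a ~ Bool
  unify Bool ~ Int
  FAIL: mismatch Bool ~ Int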